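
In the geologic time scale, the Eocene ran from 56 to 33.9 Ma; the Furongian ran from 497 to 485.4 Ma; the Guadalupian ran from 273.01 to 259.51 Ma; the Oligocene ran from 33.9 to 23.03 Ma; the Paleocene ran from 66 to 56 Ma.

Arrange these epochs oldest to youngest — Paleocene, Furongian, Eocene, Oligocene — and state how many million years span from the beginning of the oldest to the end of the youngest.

Furongian → Paleocene → Eocene → Oligocene; total span 473.97 Myr

Start ages (Ma): Furongian 497, Paleocene 66, Eocene 56, Oligocene 33.9.
Ordered oldest to youngest: Furongian, Paleocene, Eocene, Oligocene.
Span = 497 − 23.03 = 473.97 Myr.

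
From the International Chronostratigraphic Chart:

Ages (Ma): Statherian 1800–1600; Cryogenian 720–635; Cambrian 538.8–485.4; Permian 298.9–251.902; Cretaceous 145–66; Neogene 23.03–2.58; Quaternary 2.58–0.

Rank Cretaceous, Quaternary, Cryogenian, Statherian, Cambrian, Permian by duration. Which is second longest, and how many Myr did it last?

Start − end for each: Cretaceous 145 − 66 = 79; Quaternary 2.58 − 0 = 2.58; Cryogenian 720 − 635 = 85; Statherian 1800 − 1600 = 200; Cambrian 538.8 − 485.4 = 53.4; Permian 298.9 − 251.902 = 46.998.
Ranking these from longest: Statherian > Cryogenian > Cretaceous > Cambrian > Permian > Quaternary.
Position 2 in that ranking is Cryogenian, which lasted 85 Myr.

Cryogenian, 85 million years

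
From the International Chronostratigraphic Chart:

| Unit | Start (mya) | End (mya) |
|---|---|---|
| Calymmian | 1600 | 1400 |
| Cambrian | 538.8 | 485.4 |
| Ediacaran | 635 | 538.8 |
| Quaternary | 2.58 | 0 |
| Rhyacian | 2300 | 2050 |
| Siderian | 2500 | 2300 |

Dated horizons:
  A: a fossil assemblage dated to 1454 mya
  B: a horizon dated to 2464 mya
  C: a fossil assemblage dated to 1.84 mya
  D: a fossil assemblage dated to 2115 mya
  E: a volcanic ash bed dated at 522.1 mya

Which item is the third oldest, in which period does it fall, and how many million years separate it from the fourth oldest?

Larger Ma means older, so oldest first: B 2464 > D 2115 > A 1454 > E 522.1 > C 1.84.
Counting 3 along gives A (1454 Ma); the excerpt puts that inside the Calymmian, 1600–1400 Ma.
Next in line is E (522.1 Ma), and 1454 − 522.1 = 931.9 Myr.

A, in the Calymmian; 931.9 million years to E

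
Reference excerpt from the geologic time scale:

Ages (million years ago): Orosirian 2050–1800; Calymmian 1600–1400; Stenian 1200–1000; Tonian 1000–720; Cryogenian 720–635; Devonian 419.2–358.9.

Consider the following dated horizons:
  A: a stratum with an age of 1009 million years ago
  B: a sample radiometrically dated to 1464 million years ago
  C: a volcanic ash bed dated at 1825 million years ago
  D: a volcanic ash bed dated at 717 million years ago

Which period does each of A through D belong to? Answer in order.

A — Stenian; B — Calymmian; C — Orosirian; D — Cryogenian

Match each age against the start–end ranges in the excerpt: A = 1009 Ma → Stenian (1200–1000); B = 1464 Ma → Calymmian (1600–1400); C = 1825 Ma → Orosirian (2050–1800); D = 717 Ma → Cryogenian (720–635).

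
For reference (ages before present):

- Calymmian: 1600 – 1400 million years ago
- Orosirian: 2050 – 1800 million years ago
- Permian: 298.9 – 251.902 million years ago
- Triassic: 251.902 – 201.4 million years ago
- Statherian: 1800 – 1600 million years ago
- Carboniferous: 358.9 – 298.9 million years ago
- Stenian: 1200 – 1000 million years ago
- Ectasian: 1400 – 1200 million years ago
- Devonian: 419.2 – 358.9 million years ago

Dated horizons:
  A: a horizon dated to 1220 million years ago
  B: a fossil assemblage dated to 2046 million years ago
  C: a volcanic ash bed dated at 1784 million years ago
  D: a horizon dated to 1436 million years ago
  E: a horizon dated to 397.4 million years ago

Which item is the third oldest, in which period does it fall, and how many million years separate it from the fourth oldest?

Larger Ma means older, so oldest first: B 2046 > C 1784 > D 1436 > A 1220 > E 397.4.
Counting 3 along gives D (1436 Ma); the excerpt puts that inside the Calymmian, 1600–1400 Ma.
Next in line is A (1220 Ma), and 1436 − 1220 = 216 Myr.

D, in the Calymmian; 216 million years to A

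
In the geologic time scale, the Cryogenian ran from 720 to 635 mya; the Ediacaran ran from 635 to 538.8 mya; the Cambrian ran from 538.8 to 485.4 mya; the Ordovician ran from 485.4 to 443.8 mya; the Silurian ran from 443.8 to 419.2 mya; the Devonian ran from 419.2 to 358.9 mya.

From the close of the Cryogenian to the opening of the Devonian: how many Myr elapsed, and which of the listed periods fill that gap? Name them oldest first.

215.8 million years; Ediacaran, Cambrian, Ordovician, Silurian

The Cryogenian closes at 635 Ma and the Devonian opens at 419.2 Ma, so the interval is 635 − 419.2 = 215.8 Myr.
A period fits inside if it starts at or after 635 Ma and ends at or before 419.2 Ma; oldest first that gives Ediacaran, Cambrian, Ordovician, Silurian.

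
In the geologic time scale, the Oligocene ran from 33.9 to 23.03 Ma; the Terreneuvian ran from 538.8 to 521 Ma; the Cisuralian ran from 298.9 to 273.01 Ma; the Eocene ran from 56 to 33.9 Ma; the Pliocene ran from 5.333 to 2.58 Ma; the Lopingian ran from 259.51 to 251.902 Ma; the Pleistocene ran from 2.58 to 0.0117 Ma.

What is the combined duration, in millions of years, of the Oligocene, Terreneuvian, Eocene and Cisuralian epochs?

Duration is start − end for each: (33.9 − 23.03) + (538.8 − 521) + (56 − 33.9) + (298.9 − 273.01).
That is 10.87 + 17.8 + 22.1 + 25.89, which totals 76.66 million years.

76.66 million years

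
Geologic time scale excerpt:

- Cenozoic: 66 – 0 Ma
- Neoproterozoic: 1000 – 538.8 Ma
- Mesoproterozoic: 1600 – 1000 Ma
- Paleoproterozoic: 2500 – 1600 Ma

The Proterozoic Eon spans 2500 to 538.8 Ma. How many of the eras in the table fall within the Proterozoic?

Eras inside 2500–538.8 Ma: Paleoproterozoic, Mesoproterozoic, Neoproterozoic — 3 in total.

3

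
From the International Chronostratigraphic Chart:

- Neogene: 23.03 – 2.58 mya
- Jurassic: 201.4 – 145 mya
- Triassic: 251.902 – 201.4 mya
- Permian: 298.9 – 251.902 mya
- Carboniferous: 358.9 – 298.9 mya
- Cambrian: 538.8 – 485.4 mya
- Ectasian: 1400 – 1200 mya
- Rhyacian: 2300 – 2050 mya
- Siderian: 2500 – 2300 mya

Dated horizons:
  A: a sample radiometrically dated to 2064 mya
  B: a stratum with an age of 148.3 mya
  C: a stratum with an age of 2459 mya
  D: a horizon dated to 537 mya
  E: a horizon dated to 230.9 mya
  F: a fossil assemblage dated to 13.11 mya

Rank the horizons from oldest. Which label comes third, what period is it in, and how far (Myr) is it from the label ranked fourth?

D, in the Cambrian; 306.1 million years to E

Sorted oldest-first by Ma: C (2459), A (2064), D (537), E (230.9), B (148.3), F (13.11).
The third oldest is D at 537 Ma, which lies in 538.8–485.4 Ma: the Cambrian.
The fourth oldest is E at 230.9 Ma; separation = |537 − 230.9| = 306.1 Myr.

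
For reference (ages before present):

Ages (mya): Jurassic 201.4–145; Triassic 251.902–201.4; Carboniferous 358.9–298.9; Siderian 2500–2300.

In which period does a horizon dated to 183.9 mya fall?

Jurassic

183.9 Ma lies between 201.4 and 145 Ma, so it falls in the Jurassic.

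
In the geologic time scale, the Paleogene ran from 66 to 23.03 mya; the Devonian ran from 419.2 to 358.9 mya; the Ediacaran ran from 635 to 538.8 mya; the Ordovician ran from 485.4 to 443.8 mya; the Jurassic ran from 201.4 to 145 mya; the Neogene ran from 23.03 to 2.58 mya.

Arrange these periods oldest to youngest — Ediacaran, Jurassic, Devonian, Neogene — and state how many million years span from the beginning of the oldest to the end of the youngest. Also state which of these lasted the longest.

Ediacaran, Devonian, Jurassic, Neogene; total span 632.42 Myr; longest is Ediacaran

From the excerpt: Ediacaran 635–538.8; Jurassic 201.4–145; Devonian 419.2–358.9; Neogene 23.03–2.58 (Ma).
Larger Ma is earlier, so the oldest is Ediacaran and the youngest is Neogene; oldest to youngest: Ediacaran, Devonian, Jurassic, Neogene.
Oldest start 635 minus youngest end 2.58 gives 632.42 Myr overall.
Individual lengths (start − end): Ediacaran 96.2; Neogene 20.45; Devonian 60.3; Jurassic 56.4. The largest is Ediacaran at 96.2 Myr.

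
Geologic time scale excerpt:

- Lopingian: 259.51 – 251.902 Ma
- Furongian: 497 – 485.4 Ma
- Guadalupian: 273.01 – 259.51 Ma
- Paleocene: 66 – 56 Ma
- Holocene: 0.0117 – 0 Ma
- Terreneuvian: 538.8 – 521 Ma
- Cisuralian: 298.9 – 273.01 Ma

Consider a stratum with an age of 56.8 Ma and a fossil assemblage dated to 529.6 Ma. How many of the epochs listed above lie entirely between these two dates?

4

529.6 Ma sits inside the Terreneuvian (538.8–521) and 56.8 Ma inside the Paleocene (66–56); neither of those is wholly between the two dates.
The listed epochs lying completely between them are Furongian, Cisuralian, Guadalupian, Lopingian — 4 in all.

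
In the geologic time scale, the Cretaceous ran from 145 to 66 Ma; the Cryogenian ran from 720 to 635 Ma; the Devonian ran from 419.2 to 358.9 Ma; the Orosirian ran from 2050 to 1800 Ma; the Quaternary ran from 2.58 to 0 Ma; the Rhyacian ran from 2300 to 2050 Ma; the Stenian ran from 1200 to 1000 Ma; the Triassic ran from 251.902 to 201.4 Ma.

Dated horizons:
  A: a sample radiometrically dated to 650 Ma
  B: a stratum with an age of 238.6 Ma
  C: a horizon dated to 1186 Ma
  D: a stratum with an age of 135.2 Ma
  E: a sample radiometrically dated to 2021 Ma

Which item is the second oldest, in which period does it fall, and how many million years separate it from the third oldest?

Larger Ma means older, so oldest first: E 2021 > C 1186 > A 650 > B 238.6 > D 135.2.
Counting 2 along gives C (1186 Ma); the excerpt puts that inside the Stenian, 1200–1000 Ma.
Next in line is A (650 Ma), and 1186 − 650 = 536 Myr.

C, in the Stenian; 536 million years to A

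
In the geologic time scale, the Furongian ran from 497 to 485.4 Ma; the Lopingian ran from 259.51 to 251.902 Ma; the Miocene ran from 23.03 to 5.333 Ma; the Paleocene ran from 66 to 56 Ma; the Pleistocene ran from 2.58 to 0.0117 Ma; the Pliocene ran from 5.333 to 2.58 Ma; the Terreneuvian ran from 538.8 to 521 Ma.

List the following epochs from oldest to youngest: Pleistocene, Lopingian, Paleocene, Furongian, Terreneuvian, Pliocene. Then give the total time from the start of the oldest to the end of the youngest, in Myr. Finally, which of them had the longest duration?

Start ages (Ma): Terreneuvian 538.8, Furongian 497, Lopingian 259.51, Paleocene 66, Pliocene 5.333, Pleistocene 2.58.
Ordered oldest to youngest: Terreneuvian, Furongian, Lopingian, Paleocene, Pliocene, Pleistocene.
Span = 538.8 − 0.0117 = 538.7883 Myr.
Durations: Terreneuvian 17.8, Lopingian 7.608, Furongian 11.6, Pliocene 2.753, Pleistocene 2.5683, Paleocene 10 → longest is Terreneuvian (17.8 Myr).

Terreneuvian → Furongian → Lopingian → Paleocene → Pliocene → Pleistocene; total span 538.7883 Myr; longest is Terreneuvian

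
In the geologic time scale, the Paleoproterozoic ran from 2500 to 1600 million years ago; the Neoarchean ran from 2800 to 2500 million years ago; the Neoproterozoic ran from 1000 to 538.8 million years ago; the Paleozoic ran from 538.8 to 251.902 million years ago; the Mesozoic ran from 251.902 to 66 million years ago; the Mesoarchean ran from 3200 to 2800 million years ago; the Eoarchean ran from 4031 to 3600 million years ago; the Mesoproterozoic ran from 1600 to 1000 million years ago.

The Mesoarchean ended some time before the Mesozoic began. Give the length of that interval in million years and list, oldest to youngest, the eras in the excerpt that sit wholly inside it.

2548.098 million years; Neoarchean, Paleoproterozoic, Mesoproterozoic, Neoproterozoic, Paleozoic

End of Mesoarchean = 2800 Ma; start of Mesozoic = 251.902 Ma.
Gap = 2800 − 251.902 = 2548.098 Myr.
Eras wholly inside 2800–251.902 Ma: Neoarchean (2800–2500), Paleoproterozoic (2500–1600), Mesoproterozoic (1600–1000), Neoproterozoic (1000–538.8), Paleozoic (538.8–251.902).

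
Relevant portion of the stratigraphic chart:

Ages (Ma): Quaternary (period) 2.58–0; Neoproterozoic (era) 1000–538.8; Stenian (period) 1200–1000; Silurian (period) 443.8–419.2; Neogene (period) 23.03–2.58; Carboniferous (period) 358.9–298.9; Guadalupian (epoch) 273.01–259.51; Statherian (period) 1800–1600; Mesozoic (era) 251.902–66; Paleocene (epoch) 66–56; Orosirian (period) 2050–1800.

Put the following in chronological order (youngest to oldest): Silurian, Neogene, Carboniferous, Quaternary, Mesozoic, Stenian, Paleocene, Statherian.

Read off each span (Ma): Silurian 443.8–419.2; Neogene 23.03–2.58; Carboniferous 358.9–298.9; Quaternary 2.58–0; Mesozoic 251.902–66; Stenian 1200–1000; Paleocene 66–56; Statherian 1800–1600.
Larger Ma is older, so oldest→youngest is Statherian, Stenian, Silurian, Carboniferous, Mesozoic, Paleocene, Neogene, Quaternary; reverse it for youngest→oldest.

Quaternary → Neogene → Paleocene → Mesozoic → Carboniferous → Silurian → Stenian → Statherian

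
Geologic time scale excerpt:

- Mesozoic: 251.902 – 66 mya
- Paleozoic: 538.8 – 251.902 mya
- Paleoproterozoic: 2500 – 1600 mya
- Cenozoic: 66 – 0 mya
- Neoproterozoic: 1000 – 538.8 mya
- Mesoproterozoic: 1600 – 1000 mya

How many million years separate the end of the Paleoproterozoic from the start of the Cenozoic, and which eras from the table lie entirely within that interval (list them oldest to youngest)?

1534 million years; Mesoproterozoic, Neoproterozoic, Paleozoic, Mesozoic

End of Paleoproterozoic = 1600 Ma; start of Cenozoic = 66 Ma.
Gap = 1600 − 66 = 1534 Myr.
Eras wholly inside 1600–66 Ma: Mesoproterozoic (1600–1000), Neoproterozoic (1000–538.8), Paleozoic (538.8–251.902), Mesozoic (251.902–66).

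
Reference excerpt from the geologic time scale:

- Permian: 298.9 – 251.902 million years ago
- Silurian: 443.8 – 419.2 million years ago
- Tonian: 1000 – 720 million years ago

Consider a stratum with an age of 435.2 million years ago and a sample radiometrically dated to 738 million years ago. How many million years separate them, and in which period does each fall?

302.8 million years apart; the first in the Silurian, the second in the Tonian

Elapsed time: 738 − 435.2 = 302.8 Myr.
435.2 Ma lies within 443.8–419.2 Ma: Silurian.
738 Ma lies within 1000–720 Ma: Tonian.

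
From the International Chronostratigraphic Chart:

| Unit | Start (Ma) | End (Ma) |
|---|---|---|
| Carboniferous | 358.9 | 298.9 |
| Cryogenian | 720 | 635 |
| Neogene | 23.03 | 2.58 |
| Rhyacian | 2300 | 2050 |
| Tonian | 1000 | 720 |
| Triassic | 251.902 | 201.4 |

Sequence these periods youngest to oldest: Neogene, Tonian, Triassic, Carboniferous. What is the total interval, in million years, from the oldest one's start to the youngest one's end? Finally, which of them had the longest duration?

Neogene → Triassic → Carboniferous → Tonian; total span 997.42 Myr; longest is Tonian

Start ages (Ma): Tonian 1000, Carboniferous 358.9, Triassic 251.902, Neogene 23.03.
Ordered youngest to oldest: Neogene, Triassic, Carboniferous, Tonian.
Span = 1000 − 2.58 = 997.42 Myr.
Durations: Carboniferous 60, Tonian 280, Neogene 20.45, Triassic 50.502 → longest is Tonian (280 Myr).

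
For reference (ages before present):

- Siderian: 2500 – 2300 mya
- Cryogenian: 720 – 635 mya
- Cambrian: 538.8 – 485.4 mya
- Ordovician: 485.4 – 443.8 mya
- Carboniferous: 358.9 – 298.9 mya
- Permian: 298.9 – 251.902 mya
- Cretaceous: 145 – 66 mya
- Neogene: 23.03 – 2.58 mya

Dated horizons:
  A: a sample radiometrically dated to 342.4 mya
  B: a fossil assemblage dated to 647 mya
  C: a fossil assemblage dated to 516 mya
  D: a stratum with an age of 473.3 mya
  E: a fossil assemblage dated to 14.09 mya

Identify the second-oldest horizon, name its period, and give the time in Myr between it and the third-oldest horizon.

C, in the Cambrian; 42.7 million years to D

Larger Ma means older, so oldest first: B 647 > C 516 > D 473.3 > A 342.4 > E 14.09.
Counting 2 along gives C (516 Ma); the excerpt puts that inside the Cambrian, 538.8–485.4 Ma.
Next in line is D (473.3 Ma), and 516 − 473.3 = 42.7 Myr.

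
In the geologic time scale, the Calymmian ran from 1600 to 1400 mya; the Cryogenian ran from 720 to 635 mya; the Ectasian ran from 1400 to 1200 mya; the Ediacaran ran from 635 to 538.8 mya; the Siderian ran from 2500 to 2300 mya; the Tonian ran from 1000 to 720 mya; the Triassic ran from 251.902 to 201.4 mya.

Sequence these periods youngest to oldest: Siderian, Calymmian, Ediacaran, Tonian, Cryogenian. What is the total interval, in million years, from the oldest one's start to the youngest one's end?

Start ages (Ma): Siderian 2500, Calymmian 1600, Tonian 1000, Cryogenian 720, Ediacaran 635.
Ordered youngest to oldest: Ediacaran, Cryogenian, Tonian, Calymmian, Siderian.
Span = 2500 − 538.8 = 1961.2 Myr.

Ediacaran, Cryogenian, Tonian, Calymmian, Siderian; total span 1961.2 Myr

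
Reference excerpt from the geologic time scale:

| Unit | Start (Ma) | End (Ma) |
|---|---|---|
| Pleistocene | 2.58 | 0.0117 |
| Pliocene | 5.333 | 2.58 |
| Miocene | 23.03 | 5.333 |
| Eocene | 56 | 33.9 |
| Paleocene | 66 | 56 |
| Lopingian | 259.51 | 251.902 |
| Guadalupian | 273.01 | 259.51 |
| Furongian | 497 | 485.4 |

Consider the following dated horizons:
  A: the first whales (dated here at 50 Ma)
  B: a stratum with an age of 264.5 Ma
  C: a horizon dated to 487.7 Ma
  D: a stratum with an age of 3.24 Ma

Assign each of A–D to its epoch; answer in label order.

Match each age against the start–end ranges in the excerpt: A = 50 Ma → Eocene (56–33.9); B = 264.5 Ma → Guadalupian (273.01–259.51); C = 487.7 Ma → Furongian (497–485.4); D = 3.24 Ma → Pliocene (5.333–2.58).

A — Eocene; B — Guadalupian; C — Furongian; D — Pliocene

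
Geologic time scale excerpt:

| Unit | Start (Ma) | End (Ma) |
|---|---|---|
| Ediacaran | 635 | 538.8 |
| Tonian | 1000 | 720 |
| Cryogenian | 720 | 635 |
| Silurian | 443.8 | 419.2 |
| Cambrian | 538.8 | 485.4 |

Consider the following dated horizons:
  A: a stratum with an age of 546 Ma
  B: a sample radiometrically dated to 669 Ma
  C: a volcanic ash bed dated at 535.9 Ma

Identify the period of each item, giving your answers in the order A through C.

A — Ediacaran; B — Cryogenian; C — Cambrian

A: 546 Ma lies in 635–538.8 Ma, so Ediacaran.
B: 669 Ma lies in 720–635 Ma, so Cryogenian.
C: 535.9 Ma lies in 538.8–485.4 Ma, so Cambrian.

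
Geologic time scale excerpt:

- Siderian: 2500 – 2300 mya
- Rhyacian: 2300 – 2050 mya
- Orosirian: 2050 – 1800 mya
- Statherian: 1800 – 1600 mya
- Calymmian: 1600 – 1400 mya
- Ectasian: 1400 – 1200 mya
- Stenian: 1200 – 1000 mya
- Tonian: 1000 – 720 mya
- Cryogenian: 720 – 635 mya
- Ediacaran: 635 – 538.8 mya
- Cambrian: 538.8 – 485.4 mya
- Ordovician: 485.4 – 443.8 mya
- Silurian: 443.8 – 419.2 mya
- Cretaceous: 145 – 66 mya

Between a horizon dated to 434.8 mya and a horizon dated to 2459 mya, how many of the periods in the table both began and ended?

2459 Ma sits inside the Siderian (2500–2300) and 434.8 Ma inside the Silurian (443.8–419.2); neither of those is wholly between the two dates.
The listed periods lying completely between them are Rhyacian, Orosirian, Statherian, Calymmian, Ectasian, Stenian, Tonian, Cryogenian, Ediacaran, Cambrian, Ordovician — 11 in all.

11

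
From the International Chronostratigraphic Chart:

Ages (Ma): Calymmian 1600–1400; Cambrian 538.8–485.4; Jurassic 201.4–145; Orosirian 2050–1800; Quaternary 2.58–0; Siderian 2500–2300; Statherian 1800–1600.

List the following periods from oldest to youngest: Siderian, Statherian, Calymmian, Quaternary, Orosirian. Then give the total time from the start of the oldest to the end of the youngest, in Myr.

Siderian → Orosirian → Statherian → Calymmian → Quaternary; total span 2500 Myr

From the excerpt: Siderian 2500–2300; Statherian 1800–1600; Calymmian 1600–1400; Quaternary 2.58–0; Orosirian 2050–1800 (Ma).
Larger Ma is earlier, so the oldest is Siderian and the youngest is Quaternary; oldest to youngest: Siderian, Orosirian, Statherian, Calymmian, Quaternary.
Oldest start 2500 minus youngest end 0 gives 2500 Myr overall.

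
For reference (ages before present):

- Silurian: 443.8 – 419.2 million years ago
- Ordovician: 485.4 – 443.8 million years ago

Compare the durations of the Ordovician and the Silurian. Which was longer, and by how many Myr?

Ordovician: 485.4 − 443.8 = 41.6 Myr.
Silurian: 443.8 − 419.2 = 24.6 Myr.
Difference: 41.6 − 24.6 = 17 Myr, so the Ordovician was longer.

Ordovician, by 17 million years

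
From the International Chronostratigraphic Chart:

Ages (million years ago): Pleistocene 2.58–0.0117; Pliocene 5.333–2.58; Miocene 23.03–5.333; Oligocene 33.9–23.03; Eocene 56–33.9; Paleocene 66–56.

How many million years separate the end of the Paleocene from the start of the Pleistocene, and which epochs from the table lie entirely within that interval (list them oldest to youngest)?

End of Paleocene = 56 Ma; start of Pleistocene = 2.58 Ma.
Gap = 56 − 2.58 = 53.42 Myr.
Epochs wholly inside 56–2.58 Ma: Eocene (56–33.9), Oligocene (33.9–23.03), Miocene (23.03–5.333), Pliocene (5.333–2.58).

53.42 million years; Eocene, Oligocene, Miocene, Pliocene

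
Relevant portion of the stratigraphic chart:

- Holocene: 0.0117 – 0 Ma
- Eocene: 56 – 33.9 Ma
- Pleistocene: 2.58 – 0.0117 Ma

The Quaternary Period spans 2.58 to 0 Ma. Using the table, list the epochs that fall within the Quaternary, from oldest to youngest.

Epochs with both bounds inside 2.58–0 Ma: Pleistocene (2.58–0.0117), Holocene (0.0117–0).

Pleistocene, Holocene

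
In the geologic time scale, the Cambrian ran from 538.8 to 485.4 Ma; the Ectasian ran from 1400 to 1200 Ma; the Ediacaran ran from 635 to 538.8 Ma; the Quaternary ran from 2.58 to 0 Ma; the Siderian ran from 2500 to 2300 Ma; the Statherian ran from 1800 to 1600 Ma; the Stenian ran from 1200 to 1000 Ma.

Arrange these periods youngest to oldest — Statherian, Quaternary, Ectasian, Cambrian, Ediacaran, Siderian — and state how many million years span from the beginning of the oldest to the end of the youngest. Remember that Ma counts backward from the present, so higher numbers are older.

From the excerpt: Statherian 1800–1600; Quaternary 2.58–0; Ectasian 1400–1200; Cambrian 538.8–485.4; Ediacaran 635–538.8; Siderian 2500–2300 (Ma).
Larger Ma is earlier, so the oldest is Siderian and the youngest is Quaternary; youngest to oldest: Quaternary, Cambrian, Ediacaran, Ectasian, Statherian, Siderian.
Oldest start 2500 minus youngest end 0 gives 2500 Myr overall.

Quaternary → Cambrian → Ediacaran → Ectasian → Statherian → Siderian; total span 2500 Myr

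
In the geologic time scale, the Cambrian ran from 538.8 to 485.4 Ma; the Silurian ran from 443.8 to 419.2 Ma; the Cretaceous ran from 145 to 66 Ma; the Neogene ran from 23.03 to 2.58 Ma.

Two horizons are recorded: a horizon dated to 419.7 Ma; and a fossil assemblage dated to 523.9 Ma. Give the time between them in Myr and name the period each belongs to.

Elapsed time: 523.9 − 419.7 = 104.2 Myr.
419.7 Ma lies within 443.8–419.2 Ma: Silurian.
523.9 Ma lies within 538.8–485.4 Ma: Cambrian.

104.2 million years apart; the first in the Silurian, the second in the Cambrian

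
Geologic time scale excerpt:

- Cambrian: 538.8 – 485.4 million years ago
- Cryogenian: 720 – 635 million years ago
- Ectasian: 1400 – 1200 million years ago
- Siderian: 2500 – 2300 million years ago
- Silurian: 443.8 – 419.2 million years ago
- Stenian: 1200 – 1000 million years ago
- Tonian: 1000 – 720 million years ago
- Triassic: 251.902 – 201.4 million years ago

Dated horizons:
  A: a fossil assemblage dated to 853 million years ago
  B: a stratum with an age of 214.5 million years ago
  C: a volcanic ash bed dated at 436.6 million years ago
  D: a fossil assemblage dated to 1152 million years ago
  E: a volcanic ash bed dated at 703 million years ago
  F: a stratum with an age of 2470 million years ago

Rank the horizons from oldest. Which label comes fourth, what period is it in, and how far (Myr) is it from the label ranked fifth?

E, in the Cryogenian; 266.4 million years to C

Sorted oldest-first by Ma: F (2470), D (1152), A (853), E (703), C (436.6), B (214.5).
The fourth oldest is E at 703 Ma, which lies in 720–635 Ma: the Cryogenian.
The fifth oldest is C at 436.6 Ma; separation = |703 − 436.6| = 266.4 Myr.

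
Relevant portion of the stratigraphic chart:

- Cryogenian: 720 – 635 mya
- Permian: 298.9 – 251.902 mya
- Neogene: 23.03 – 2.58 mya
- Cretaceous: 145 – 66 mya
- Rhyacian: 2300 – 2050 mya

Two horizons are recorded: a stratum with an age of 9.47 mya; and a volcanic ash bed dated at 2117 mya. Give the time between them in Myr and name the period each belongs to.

Elapsed time: 2117 − 9.47 = 2107.53 Myr.
9.47 Ma lies within 23.03–2.58 Ma: Neogene.
2117 Ma lies within 2300–2050 Ma: Rhyacian.

2107.53 million years apart; the first in the Neogene, the second in the Rhyacian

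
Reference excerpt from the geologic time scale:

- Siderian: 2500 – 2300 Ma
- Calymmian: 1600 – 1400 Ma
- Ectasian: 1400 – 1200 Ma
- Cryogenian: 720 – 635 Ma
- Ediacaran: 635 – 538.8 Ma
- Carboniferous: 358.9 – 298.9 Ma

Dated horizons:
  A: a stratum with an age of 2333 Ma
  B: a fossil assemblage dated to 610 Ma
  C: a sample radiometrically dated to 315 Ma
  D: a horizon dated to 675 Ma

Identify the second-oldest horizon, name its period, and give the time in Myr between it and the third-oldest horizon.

D, in the Cryogenian; 65 million years to B

Sorted oldest-first by Ma: A (2333), D (675), B (610), C (315).
The second oldest is D at 675 Ma, which lies in 720–635 Ma: the Cryogenian.
The third oldest is B at 610 Ma; separation = |675 − 610| = 65 Myr.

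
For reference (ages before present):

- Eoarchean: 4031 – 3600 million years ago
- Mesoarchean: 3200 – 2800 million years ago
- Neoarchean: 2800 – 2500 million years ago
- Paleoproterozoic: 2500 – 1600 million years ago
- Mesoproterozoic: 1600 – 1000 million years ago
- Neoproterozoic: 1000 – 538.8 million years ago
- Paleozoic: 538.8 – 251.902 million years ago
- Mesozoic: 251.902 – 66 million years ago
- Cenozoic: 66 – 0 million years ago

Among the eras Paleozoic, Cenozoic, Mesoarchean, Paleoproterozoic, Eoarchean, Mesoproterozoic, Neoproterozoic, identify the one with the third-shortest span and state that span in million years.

Start − end for each: Paleozoic 538.8 − 251.902 = 286.898; Cenozoic 66 − 0 = 66; Mesoarchean 3200 − 2800 = 400; Paleoproterozoic 2500 − 1600 = 900; Eoarchean 4031 − 3600 = 431; Mesoproterozoic 1600 − 1000 = 600; Neoproterozoic 1000 − 538.8 = 461.2.
Ranking these from shortest: Cenozoic < Paleozoic < Mesoarchean < Eoarchean < Neoproterozoic < Mesoproterozoic < Paleoproterozoic.
Position 3 in that ranking is Mesoarchean, which lasted 400 Myr.

Mesoarchean, 400 million years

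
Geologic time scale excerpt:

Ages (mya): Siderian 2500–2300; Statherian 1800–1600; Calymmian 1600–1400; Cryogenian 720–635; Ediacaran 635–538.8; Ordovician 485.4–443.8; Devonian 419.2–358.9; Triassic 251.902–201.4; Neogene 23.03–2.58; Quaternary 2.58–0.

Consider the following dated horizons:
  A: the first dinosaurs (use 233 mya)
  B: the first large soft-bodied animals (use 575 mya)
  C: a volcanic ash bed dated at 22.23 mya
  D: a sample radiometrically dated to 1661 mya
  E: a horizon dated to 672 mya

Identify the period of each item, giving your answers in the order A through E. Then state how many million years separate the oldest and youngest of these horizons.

A: 233 Ma lies in 251.902–201.4 Ma, so Triassic.
B: 575 Ma lies in 635–538.8 Ma, so Ediacaran.
C: 22.23 Ma lies in 23.03–2.58 Ma, so Neogene.
D: 1661 Ma lies in 1800–1600 Ma, so Statherian.
E: 672 Ma lies in 720–635 Ma, so Cryogenian.
Oldest = 1661 Ma, youngest = 22.23 Ma → span 1638.77 Myr.

A — Triassic; B — Ediacaran; C — Neogene; D — Statherian; E — Cryogenian; span 1638.77 million years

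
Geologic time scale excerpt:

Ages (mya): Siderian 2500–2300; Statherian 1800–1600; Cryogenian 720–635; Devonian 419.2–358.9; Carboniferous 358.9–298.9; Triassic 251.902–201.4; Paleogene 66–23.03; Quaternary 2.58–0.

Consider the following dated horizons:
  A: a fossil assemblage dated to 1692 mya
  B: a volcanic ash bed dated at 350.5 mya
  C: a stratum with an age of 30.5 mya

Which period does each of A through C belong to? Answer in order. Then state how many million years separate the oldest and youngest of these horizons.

A — Statherian; B — Carboniferous; C — Paleogene; span 1661.5 million years

Match each age against the start–end ranges in the excerpt: A = 1692 Ma → Statherian (1800–1600); B = 350.5 Ma → Carboniferous (358.9–298.9); C = 30.5 Ma → Paleogene (66–23.03).
The largest age is 1692 Ma and the smallest is 30.5 Ma; their difference is 1661.5 Myr.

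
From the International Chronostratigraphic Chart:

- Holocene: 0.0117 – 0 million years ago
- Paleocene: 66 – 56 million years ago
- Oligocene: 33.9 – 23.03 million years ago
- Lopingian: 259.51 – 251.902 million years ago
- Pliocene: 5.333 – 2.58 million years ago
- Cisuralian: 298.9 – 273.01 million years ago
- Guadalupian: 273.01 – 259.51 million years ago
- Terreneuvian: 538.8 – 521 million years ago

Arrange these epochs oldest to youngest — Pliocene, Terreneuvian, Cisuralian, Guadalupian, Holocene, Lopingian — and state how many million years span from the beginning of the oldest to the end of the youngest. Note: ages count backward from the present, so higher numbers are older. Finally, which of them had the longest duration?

Start ages (Ma): Terreneuvian 538.8, Cisuralian 298.9, Guadalupian 273.01, Lopingian 259.51, Pliocene 5.333, Holocene 0.0117.
Ordered oldest to youngest: Terreneuvian, Cisuralian, Guadalupian, Lopingian, Pliocene, Holocene.
Span = 538.8 − 0 = 538.8 Myr.
Durations: Lopingian 7.608, Terreneuvian 17.8, Cisuralian 25.89, Guadalupian 13.5, Pliocene 2.753, Holocene 0.0117 → longest is Cisuralian (25.89 Myr).

Terreneuvian, Cisuralian, Guadalupian, Lopingian, Pliocene, Holocene; total span 538.8 Myr; longest is Cisuralian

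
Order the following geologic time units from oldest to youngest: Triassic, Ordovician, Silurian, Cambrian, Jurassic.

Group by era (each group listed oldest first) — Paleozoic: Cambrian, Ordovician, Silurian; Mesozoic: Triassic, Jurassic. The eras run Paleozoic → Mesozoic → Cenozoic. Concatenating the groups in that era order gives oldest to youngest directly.

Cambrian, Ordovician, Silurian, Triassic, Jurassic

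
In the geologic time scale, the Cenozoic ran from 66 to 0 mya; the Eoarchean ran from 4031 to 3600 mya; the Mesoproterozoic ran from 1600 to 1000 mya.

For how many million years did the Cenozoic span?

66 million years

66 − 0 = 66 million years.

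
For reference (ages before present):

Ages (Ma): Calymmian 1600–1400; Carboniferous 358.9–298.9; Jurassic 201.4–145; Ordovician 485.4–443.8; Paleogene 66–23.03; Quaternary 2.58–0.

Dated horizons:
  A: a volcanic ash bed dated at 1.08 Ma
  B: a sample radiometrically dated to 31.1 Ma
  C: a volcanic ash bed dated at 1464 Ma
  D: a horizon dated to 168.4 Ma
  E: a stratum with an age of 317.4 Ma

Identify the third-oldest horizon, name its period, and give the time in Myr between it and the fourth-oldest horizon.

Larger Ma means older, so oldest first: C 1464 > E 317.4 > D 168.4 > B 31.1 > A 1.08.
Counting 3 along gives D (168.4 Ma); the excerpt puts that inside the Jurassic, 201.4–145 Ma.
Next in line is B (31.1 Ma), and 168.4 − 31.1 = 137.3 Myr.

D, in the Jurassic; 137.3 million years to B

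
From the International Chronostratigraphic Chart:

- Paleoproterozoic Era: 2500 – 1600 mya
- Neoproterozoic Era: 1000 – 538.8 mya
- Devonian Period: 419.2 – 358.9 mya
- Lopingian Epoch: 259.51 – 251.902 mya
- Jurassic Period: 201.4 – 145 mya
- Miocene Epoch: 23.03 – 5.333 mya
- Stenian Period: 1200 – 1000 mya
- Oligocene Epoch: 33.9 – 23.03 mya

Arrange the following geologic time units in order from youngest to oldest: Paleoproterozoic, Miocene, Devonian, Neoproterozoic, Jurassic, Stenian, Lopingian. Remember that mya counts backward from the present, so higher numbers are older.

Miocene, then Jurassic, then Lopingian, then Devonian, then Neoproterozoic, then Stenian, then Paleoproterozoic

Read off each span (Ma): Paleoproterozoic 2500–1600; Miocene 23.03–5.333; Devonian 419.2–358.9; Neoproterozoic 1000–538.8; Jurassic 201.4–145; Stenian 1200–1000; Lopingian 259.51–251.902.
Larger Ma is older, so oldest→youngest is Paleoproterozoic, Stenian, Neoproterozoic, Devonian, Lopingian, Jurassic, Miocene; reverse it for youngest→oldest.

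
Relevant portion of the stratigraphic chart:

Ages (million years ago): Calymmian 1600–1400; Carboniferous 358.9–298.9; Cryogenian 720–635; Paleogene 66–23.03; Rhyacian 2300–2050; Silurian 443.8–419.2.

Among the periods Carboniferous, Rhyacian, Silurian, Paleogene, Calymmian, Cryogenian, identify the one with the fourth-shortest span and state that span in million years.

Cryogenian, 85 million years

Start − end for each: Carboniferous 358.9 − 298.9 = 60; Rhyacian 2300 − 2050 = 250; Silurian 443.8 − 419.2 = 24.6; Paleogene 66 − 23.03 = 42.97; Calymmian 1600 − 1400 = 200; Cryogenian 720 − 635 = 85.
Ranking these from shortest: Silurian < Paleogene < Carboniferous < Cryogenian < Calymmian < Rhyacian.
Position 4 in that ranking is Cryogenian, which lasted 85 Myr.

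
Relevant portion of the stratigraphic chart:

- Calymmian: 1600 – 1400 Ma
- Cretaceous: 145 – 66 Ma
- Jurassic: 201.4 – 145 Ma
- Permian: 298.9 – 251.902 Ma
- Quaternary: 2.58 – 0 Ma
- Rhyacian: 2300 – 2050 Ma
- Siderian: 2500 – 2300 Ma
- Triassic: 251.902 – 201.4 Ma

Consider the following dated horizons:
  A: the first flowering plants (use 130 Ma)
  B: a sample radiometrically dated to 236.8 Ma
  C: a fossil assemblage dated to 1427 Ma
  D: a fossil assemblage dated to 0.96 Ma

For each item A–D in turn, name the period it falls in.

A — Cretaceous; B — Triassic; C — Calymmian; D — Quaternary

Match each age against the start–end ranges in the excerpt: A = 130 Ma → Cretaceous (145–66); B = 236.8 Ma → Triassic (251.902–201.4); C = 1427 Ma → Calymmian (1600–1400); D = 0.96 Ma → Quaternary (2.58–0).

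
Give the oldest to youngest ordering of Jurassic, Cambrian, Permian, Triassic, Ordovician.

Era membership (oldest first within each) — Paleozoic: Cambrian, Ordovician, Permian; Mesozoic: Triassic, Jurassic. Paleozoic precedes Mesozoic, which precedes Cenozoic. Concatenating the groups in that era order gives oldest to youngest directly.

Cambrian, Ordovician, Permian, Triassic, Jurassic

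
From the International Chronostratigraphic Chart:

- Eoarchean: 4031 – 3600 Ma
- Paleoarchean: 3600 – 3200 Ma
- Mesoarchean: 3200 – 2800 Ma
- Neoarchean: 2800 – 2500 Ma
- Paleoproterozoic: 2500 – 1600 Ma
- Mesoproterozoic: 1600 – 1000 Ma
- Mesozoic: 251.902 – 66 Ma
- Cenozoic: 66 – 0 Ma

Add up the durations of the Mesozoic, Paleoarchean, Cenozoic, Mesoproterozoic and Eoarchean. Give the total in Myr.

Each duration: Mesozoic = 185.902; Paleoarchean = 400; Cenozoic = 66; Mesoproterozoic = 600; Eoarchean = 431.
Sum: 185.902 + 400 + 66 + 600 + 431 = 1682.902 Myr.

1682.902 million years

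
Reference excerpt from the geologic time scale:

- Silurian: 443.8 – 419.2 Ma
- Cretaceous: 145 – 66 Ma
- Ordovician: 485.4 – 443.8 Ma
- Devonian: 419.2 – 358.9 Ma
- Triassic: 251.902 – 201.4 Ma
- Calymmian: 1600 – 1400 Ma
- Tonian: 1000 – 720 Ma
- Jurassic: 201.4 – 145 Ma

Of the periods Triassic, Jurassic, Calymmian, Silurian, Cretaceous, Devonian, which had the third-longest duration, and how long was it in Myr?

Durations: Triassic 50.502; Jurassic 56.4; Calymmian 200; Silurian 24.6; Cretaceous 79; Devonian 60.3 Myr.
Sorted longest-first: Calymmian (200), Cretaceous (79), Devonian (60.3), Jurassic (56.4), Triassic (50.502), Silurian (24.6).
The third longest is Devonian at 60.3 Myr.

Devonian, 60.3 million years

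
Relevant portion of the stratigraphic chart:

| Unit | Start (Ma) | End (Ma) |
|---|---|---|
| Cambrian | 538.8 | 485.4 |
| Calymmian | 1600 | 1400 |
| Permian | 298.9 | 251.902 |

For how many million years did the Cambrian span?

538.8 − 485.4 = 53.4 million years.

53.4 million years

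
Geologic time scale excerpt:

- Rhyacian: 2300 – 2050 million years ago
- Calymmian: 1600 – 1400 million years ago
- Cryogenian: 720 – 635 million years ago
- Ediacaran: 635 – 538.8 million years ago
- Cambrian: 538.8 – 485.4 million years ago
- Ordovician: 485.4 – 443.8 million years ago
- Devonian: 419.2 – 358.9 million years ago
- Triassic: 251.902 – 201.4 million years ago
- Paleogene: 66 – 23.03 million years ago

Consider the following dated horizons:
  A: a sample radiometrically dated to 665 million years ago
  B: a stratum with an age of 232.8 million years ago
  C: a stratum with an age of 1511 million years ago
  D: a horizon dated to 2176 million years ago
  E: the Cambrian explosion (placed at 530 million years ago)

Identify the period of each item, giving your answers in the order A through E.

A — Cryogenian; B — Triassic; C — Calymmian; D — Rhyacian; E — Cambrian

A: 665 Ma lies in 720–635 Ma, so Cryogenian.
B: 232.8 Ma lies in 251.902–201.4 Ma, so Triassic.
C: 1511 Ma lies in 1600–1400 Ma, so Calymmian.
D: 2176 Ma lies in 2300–2050 Ma, so Rhyacian.
E: 530 Ma lies in 538.8–485.4 Ma, so Cambrian.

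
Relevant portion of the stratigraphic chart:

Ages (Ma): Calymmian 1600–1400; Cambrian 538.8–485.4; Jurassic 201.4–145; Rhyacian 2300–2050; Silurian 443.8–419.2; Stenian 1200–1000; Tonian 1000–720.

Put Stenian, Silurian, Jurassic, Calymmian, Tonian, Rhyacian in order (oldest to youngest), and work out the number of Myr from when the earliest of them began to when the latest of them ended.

From the excerpt: Stenian 1200–1000; Silurian 443.8–419.2; Jurassic 201.4–145; Calymmian 1600–1400; Tonian 1000–720; Rhyacian 2300–2050 (Ma).
Larger Ma is earlier, so the oldest is Rhyacian and the youngest is Jurassic; oldest to youngest: Rhyacian, Calymmian, Stenian, Tonian, Silurian, Jurassic.
Oldest start 2300 minus youngest end 145 gives 2155 Myr overall.

Rhyacian → Calymmian → Stenian → Tonian → Silurian → Jurassic; total span 2155 Myr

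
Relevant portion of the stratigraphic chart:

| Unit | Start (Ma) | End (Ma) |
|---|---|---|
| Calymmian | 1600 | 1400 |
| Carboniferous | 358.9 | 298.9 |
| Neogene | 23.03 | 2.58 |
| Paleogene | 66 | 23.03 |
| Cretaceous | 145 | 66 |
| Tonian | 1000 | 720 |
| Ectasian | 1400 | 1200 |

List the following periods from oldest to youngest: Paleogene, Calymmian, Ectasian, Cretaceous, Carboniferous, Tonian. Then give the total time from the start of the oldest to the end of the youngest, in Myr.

Calymmian → Ectasian → Tonian → Carboniferous → Cretaceous → Paleogene; total span 1576.97 Myr

Start ages (Ma): Calymmian 1600, Ectasian 1400, Tonian 1000, Carboniferous 358.9, Cretaceous 145, Paleogene 66.
Ordered oldest to youngest: Calymmian, Ectasian, Tonian, Carboniferous, Cretaceous, Paleogene.
Span = 1600 − 23.03 = 1576.97 Myr.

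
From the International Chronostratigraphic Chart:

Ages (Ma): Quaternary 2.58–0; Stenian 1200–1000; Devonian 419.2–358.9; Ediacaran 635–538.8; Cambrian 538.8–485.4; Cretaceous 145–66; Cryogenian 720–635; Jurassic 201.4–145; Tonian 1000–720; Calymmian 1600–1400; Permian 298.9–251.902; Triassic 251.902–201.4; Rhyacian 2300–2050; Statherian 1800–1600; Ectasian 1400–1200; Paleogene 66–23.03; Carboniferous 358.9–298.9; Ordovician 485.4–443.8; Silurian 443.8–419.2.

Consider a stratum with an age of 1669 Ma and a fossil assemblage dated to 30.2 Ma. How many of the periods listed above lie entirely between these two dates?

15

The older date is 1669 Ma and the younger is 30.2 Ma.
Periods with start < 1669 and end > 30.2 Ma: Calymmian (1600–1400), Ectasian (1400–1200), Stenian (1200–1000), Tonian (1000–720), Cryogenian (720–635), Ediacaran (635–538.8), Cambrian (538.8–485.4), Ordovician (485.4–443.8), Silurian (443.8–419.2), Devonian (419.2–358.9), Carboniferous (358.9–298.9), Permian (298.9–251.902), Triassic (251.902–201.4), Jurassic (201.4–145), Cretaceous (145–66).
That is 15 complete periods.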